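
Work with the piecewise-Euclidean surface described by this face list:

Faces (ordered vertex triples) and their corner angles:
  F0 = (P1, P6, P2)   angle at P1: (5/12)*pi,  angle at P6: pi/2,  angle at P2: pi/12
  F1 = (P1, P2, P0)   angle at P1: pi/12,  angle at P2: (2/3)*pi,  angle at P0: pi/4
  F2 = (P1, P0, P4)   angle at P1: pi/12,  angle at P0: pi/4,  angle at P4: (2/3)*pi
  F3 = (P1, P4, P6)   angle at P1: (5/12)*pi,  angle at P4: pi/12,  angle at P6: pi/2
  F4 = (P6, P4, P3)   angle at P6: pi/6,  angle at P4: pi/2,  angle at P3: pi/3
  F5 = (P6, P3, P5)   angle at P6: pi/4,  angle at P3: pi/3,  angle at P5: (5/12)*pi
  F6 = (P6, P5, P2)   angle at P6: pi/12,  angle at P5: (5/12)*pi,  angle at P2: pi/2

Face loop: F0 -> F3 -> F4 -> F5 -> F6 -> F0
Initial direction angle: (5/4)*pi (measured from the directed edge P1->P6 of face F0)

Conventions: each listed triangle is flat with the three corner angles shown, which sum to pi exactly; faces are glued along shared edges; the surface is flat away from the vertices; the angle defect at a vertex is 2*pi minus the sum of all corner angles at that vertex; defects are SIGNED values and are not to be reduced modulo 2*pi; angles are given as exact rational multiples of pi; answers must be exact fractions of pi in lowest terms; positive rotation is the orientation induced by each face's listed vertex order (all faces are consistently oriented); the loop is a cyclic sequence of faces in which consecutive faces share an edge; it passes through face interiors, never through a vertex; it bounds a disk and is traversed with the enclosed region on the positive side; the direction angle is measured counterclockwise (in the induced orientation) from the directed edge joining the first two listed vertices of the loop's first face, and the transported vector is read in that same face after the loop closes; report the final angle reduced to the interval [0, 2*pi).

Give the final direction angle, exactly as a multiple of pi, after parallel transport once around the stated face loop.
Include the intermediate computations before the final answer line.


enclosed vertex P6: corner angles sum to (3/2)*pi, defect = 2*pi - (3/2)*pi = pi/2
transport around the loop rotates by the sum of enclosed defects; add to the initial angle mod 2*pi
final angle = (5/4)*pi + pi/2 = (7/4)*pi (mod 2*pi)

Answer: final direction angle = (7/4)*pi


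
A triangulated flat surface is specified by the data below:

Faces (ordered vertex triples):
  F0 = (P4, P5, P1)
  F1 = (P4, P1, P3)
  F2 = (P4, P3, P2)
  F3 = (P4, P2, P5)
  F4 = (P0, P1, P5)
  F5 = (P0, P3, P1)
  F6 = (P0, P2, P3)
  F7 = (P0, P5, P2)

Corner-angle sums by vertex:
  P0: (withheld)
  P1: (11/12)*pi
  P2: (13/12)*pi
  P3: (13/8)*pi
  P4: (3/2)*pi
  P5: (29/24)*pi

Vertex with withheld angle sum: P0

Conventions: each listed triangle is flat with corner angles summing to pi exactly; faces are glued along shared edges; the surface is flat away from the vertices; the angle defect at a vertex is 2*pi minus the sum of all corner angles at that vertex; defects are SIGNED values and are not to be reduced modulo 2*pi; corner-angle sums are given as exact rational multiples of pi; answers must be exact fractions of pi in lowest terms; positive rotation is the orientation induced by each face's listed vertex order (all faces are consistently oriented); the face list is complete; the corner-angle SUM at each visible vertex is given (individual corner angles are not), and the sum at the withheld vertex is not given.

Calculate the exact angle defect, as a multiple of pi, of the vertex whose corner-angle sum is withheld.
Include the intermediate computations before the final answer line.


V = 6, E = 12, F = 8; chi = V - E + F = 2
Gauss-Bonnet: total defect = 2*pi*chi = 4*pi; visible defects sum to (11/3)*pi

Answer: defect(P0) = pi/3


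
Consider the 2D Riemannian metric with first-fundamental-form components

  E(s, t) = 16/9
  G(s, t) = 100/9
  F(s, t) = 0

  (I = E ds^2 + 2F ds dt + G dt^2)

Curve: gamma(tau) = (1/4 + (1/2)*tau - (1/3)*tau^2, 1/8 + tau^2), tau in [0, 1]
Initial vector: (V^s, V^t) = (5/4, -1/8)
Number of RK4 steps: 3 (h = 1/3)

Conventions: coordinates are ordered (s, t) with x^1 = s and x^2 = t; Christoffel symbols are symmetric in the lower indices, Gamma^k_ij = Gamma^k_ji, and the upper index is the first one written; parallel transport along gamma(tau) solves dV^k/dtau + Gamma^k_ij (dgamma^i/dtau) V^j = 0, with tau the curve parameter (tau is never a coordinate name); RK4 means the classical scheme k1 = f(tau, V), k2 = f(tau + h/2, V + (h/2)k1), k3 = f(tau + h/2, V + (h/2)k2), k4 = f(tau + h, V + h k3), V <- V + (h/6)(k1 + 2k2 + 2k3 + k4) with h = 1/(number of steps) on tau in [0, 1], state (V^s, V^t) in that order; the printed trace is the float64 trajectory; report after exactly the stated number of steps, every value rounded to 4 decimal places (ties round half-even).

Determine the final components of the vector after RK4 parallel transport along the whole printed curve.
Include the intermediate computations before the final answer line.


gamma'(tau) = (1/2 - (2/3)*tau, 2*tau); f(tau, V)^k = -Gamma^k_ij(gamma(tau)) gamma'^i(tau) V^j; h = 1/3; intermediate values shown to 6 dp
curve data and Christoffel symbols at the stage parameters:
  tau = 0.000000: gamma = (0.250000, 0.125000), gamma' = (0.500000, 0.000000); Gamma_sss = 0.000000, Gamma_sst = 0.000000, Gamma_stt = 0.000000, Gamma_tss = 0.000000, Gamma_tst = 0.000000, Gamma_ttt = 0.000000
  tau = 0.166667: gamma = (0.324074, 0.152778), gamma' = (0.388889, 0.333333); Gamma_sss = 0.000000, Gamma_sst = 0.000000, Gamma_stt = 0.000000, Gamma_tss = 0.000000, Gamma_tst = 0.000000, Gamma_ttt = 0.000000
  tau = 0.333333: gamma = (0.379630, 0.236111), gamma' = (0.277778, 0.666667); Gamma_sss = 0.000000, Gamma_sst = 0.000000, Gamma_stt = 0.000000, Gamma_tss = 0.000000, Gamma_tst = 0.000000, Gamma_ttt = 0.000000
  tau = 0.500000: gamma = (0.416667, 0.375000), gamma' = (0.166667, 1.000000); Gamma_sss = 0.000000, Gamma_sst = 0.000000, Gamma_stt = 0.000000, Gamma_tss = 0.000000, Gamma_tst = 0.000000, Gamma_ttt = 0.000000
  tau = 0.666667: gamma = (0.435185, 0.569444), gamma' = (0.055556, 1.333333); Gamma_sss = 0.000000, Gamma_sst = 0.000000, Gamma_stt = 0.000000, Gamma_tss = 0.000000, Gamma_tst = 0.000000, Gamma_ttt = 0.000000
  tau = 0.833333: gamma = (0.435185, 0.819444), gamma' = (-0.055556, 1.666667); Gamma_sss = 0.000000, Gamma_sst = 0.000000, Gamma_stt = 0.000000, Gamma_tss = 0.000000, Gamma_tst = 0.000000, Gamma_ttt = 0.000000
  tau = 1.000000: gamma = (0.416667, 1.125000), gamma' = (-0.166667, 2.000000); Gamma_sss = 0.000000, Gamma_sst = 0.000000, Gamma_stt = 0.000000, Gamma_tss = 0.000000, Gamma_tst = 0.000000, Gamma_ttt = 0.000000
step 0: V^s = 1.2500, V^t = -0.1250
step 1: k1 = (0.000000, 0.000000), k2 = (0.000000, 0.000000), k3 = (0.000000, 0.000000), k4 = (0.000000, 0.000000); V <- V + (h/6)(k1 + 2k2 + 2k3 + k4): V^s = 1.2500, V^t = -0.1250
step 2: k1 = (0.000000, 0.000000), k2 = (0.000000, 0.000000), k3 = (0.000000, 0.000000), k4 = (0.000000, 0.000000); V <- V + (h/6)(k1 + 2k2 + 2k3 + k4): V^s = 1.2500, V^t = -0.1250
step 3: k1 = (0.000000, 0.000000), k2 = (0.000000, 0.000000), k3 = (0.000000, 0.000000), k4 = (0.000000, 0.000000); V <- V + (h/6)(k1 + 2k2 + 2k3 + k4): V^s = 1.2500, V^t = -0.1250

Answer: V^s = 1.2500, V^t = -0.1250


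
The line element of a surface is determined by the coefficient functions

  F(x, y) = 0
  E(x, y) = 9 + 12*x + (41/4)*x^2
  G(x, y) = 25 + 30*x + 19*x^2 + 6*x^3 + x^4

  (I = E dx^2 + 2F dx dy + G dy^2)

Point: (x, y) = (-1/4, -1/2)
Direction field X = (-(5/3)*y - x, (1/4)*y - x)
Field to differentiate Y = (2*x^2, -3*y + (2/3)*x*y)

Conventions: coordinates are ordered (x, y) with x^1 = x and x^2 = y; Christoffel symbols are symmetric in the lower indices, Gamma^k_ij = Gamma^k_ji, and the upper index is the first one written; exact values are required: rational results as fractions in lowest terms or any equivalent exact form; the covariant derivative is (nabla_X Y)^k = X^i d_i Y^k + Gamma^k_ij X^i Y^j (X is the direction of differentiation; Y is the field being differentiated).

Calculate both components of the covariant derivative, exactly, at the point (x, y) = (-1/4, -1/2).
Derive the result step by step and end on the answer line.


E = 425/64, F = 0, G = 4761/256 at the point
E_x = 55/8, E_y = 0, F_x = 0, F_y = 0, G_x = 345/16, G_y = 0
EG - F^2 = 2023425/16384;  g^inv = (16384/2023425) * [[4761/256, 0], [0, 425/64]]
first-kind symbols [ij,l] = (1/2)(d_i g_jl + d_j g_il - d_l g_ij): [xx,x] = E_x/2 = 55/16, [xx,y] = F_x - E_y/2 = 0, [xy,x] = E_y/2 = 0, [xy,y] = G_x/2 = 345/32, [yy,x] = F_y - G_x/2 = -345/32, [yy,y] = G_y/2 = 0
Gamma^x_ij = (G*[ij,x] - F*[ij,y])/(EG - F^2), Gamma^y_ij = (E*[ij,y] - F*[ij,x])/(EG - F^2)
Gamma_xxx = 44/85, Gamma_xxy = 0, Gamma_xyy = -138/85, Gamma_yxx = 0, Gamma_yxy = 40/69, Gamma_yyy = 0
X = (13/12, 1/8), Y = (1/8, 19/12) at the point

Answer: (nabla_X Y)^x = -363/272, (nabla_X Y)^y = 2449/9936


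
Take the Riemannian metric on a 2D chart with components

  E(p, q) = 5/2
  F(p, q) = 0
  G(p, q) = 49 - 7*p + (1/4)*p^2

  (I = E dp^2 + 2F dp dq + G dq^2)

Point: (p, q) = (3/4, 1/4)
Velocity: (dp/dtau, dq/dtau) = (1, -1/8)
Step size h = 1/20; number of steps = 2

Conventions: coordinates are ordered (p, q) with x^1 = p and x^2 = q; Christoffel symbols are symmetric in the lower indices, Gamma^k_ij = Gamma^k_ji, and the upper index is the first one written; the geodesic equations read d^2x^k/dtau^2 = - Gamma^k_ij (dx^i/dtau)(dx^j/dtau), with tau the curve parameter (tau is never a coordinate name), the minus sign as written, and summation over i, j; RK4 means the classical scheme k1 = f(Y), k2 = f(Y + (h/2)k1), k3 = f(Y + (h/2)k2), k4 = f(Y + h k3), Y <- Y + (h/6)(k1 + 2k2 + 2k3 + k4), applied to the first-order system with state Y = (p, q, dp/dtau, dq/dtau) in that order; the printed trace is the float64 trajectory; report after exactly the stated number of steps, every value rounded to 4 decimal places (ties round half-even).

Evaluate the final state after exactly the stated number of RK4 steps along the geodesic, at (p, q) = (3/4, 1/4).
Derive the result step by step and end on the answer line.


f(Y) = (dp/dtau, dq/dtau, -Gamma^p_ij Y'^i Y'^j, -Gamma^q_ij Y'^i Y'^j) with the Gammas evaluated at the stage position; h = 0.050000; intermediate values shown to 6 dp
step 0: p = 0.7500, q = 0.2500, dp/dtau = 1.0000, dq/dtau = -0.1250
step 1:
  k1: at (p, q) = (0.750000, 0.250000), (dp/dtau, dq/dtau) = (1.000000, -0.125000); Gamma_ppp = 0.000000, Gamma_ppq = 0.000000, Gamma_pqq = 1.325000, Gamma_qpp = 0.000000, Gamma_qpq = -0.075472, Gamma_qqq = 0.000000; k1 = (1.000000, -0.125000, -0.020703, -0.018868)
  k2: at (p, q) = (0.775000, 0.246875), (dp/dtau, dq/dtau) = (0.999482, -0.125472); Gamma_ppp = 0.000000, Gamma_ppq = 0.000000, Gamma_pqq = 1.322500, Gamma_qpp = 0.000000, Gamma_qpq = -0.075614, Gamma_qqq = 0.000000; k2 = (0.999482, -0.125472, -0.020820, -0.018965)
  k3: at (p, q) = (0.774987, 0.246863), (dp/dtau, dq/dtau) = (0.999479, -0.125474); Gamma_ppp = 0.000000, Gamma_ppq = 0.000000, Gamma_pqq = 1.322501, Gamma_qpp = 0.000000, Gamma_qpq = -0.075614, Gamma_qqq = 0.000000; k3 = (0.999479, -0.125474, -0.020821, -0.018965)
  k4: at (p, q) = (0.799974, 0.243726), (dp/dtau, dq/dtau) = (0.998959, -0.125948); Gamma_ppp = 0.000000, Gamma_ppq = 0.000000, Gamma_pqq = 1.320003, Gamma_qpp = 0.000000, Gamma_qpq = -0.075757, Gamma_qqq = 0.000000; k4 = (0.998959, -0.125948, -0.020939, -0.019063)
  Y <- Y + (h/6)(k1 + 2k2 + 2k3 + k4): p = 0.8000, q = 0.2437, dp/dtau = 0.9990, dq/dtau = -0.1259
step 2:
  k1: at (p, q) = (0.799974, 0.243726), (dp/dtau, dq/dtau) = (0.998959, -0.125948); Gamma_ppp = 0.000000, Gamma_ppq = 0.000000, Gamma_pqq = 1.320003, Gamma_qpp = 0.000000, Gamma_qpq = -0.075757, Gamma_qqq = 0.000000; k1 = (0.998959, -0.125948, -0.020939, -0.019063)
  k2: at (p, q) = (0.824948, 0.240578), (dp/dtau, dq/dtau) = (0.998435, -0.126425); Gamma_ppp = 0.000000, Gamma_ppq = 0.000000, Gamma_pqq = 1.317505, Gamma_qpp = 0.000000, Gamma_qpq = -0.075901, Gamma_qqq = 0.000000; k2 = (0.998435, -0.126425, -0.021058, -0.019162)
  k3: at (p, q) = (0.824935, 0.240566), (dp/dtau, dq/dtau) = (0.998433, -0.126427); Gamma_ppp = 0.000000, Gamma_ppq = 0.000000, Gamma_pqq = 1.317507, Gamma_qpp = 0.000000, Gamma_qpq = -0.075901, Gamma_qqq = 0.000000; k3 = (0.998433, -0.126427, -0.021059, -0.019162)
  k4: at (p, q) = (0.849896, 0.237405), (dp/dtau, dq/dtau) = (0.997906, -0.126906); Gamma_ppp = 0.000000, Gamma_ppq = 0.000000, Gamma_pqq = 1.315010, Gamma_qpp = 0.000000, Gamma_qpq = -0.076045, Gamma_qqq = 0.000000; k4 = (0.997906, -0.126906, -0.021179, -0.019261)
  Y <- Y + (h/6)(k1 + 2k2 + 2k3 + k4): p = 0.8499, q = 0.2374, dp/dtau = 0.9979, dq/dtau = -0.1269

Answer: p = 0.8499, q = 0.2374, dp/dtau = 0.9979, dq/dtau = -0.1269


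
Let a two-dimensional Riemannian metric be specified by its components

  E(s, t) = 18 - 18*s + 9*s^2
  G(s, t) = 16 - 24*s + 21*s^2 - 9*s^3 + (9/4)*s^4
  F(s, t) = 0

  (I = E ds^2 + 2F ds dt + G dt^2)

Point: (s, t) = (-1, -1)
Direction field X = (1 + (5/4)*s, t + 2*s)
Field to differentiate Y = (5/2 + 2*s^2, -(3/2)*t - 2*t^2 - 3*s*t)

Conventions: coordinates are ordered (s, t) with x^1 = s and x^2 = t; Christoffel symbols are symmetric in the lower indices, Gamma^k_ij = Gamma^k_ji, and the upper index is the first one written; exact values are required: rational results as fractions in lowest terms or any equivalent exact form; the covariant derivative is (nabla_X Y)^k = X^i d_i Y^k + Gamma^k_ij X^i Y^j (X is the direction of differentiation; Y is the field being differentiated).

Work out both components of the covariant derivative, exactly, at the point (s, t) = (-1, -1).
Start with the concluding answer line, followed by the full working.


Answer: (nabla_X Y)^s = 267/20, (nabla_X Y)^t = -567/68

E = 45, F = 0, G = 289/4 at the point
E_s = -36, E_t = 0, F_s = 0, F_t = 0, G_s = -102, G_t = 0
EG - F^2 = 13005/4;  g^inv = (4/13005) * [[289/4, 0], [0, 45]]
first-kind symbols [ij,l] = (1/2)(d_i g_jl + d_j g_il - d_l g_ij): [ss,s] = E_s/2 = -18, [ss,t] = F_s - E_t/2 = 0, [st,s] = E_t/2 = 0, [st,t] = G_s/2 = -51, [tt,s] = F_t - G_s/2 = 51, [tt,t] = G_t/2 = 0
Gamma^s_ij = (G*[ij,s] - F*[ij,t])/(EG - F^2), Gamma^t_ij = (E*[ij,t] - F*[ij,s])/(EG - F^2)
Gamma_sss = -2/5, Gamma_sst = 0, Gamma_stt = 17/15, Gamma_tss = 0, Gamma_tst = -12/17, Gamma_ttt = 0
X = (-1/4, -3), Y = (9/2, -7/2) at the point


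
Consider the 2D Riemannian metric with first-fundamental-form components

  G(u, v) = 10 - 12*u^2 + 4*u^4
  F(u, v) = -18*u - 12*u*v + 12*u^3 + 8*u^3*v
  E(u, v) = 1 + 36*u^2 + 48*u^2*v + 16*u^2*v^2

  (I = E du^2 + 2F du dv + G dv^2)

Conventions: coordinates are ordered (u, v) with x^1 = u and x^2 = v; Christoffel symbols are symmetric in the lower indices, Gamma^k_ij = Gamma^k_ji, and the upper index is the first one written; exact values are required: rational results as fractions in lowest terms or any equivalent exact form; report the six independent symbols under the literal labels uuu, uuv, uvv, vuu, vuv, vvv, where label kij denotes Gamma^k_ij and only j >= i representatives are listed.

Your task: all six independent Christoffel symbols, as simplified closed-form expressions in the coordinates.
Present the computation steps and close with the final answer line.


E = 1 + 36*u^2 + 48*u^2*v + 16*u^2*v^2; F = -18*u - 12*u*v + 12*u^3 + 8*u^3*v; G = 10 - 12*u^2 + 4*u^4
Gamma^k_ij = (1/2) g^{kl} (d_i g_jl + d_j g_il - d_l g_ij), with g^inv = (1/(EG-F^2)) [[G, -F], [-F, E]]
first partials: E_u = 72*u + 96*u*v + 32*u*v^2, E_v = 48*u^2 + 32*u^2*v, F_u = -18 - 12*v + 36*u^2 + 24*u^2*v, F_v = -12*u + 8*u^3, G_u = -24*u + 16*u^3, G_v = 0
D = EG - F^2 = 10 + 24*u^2 + 48*u^2*v + 16*u^2*v^2 + 4*u^4
expanded: Gamma^u_uu = (G E_u - 2F F_u + F E_v)/(2D), Gamma^u_uv = (G E_v - F G_u)/(2D), Gamma^u_vv = (2G F_v - G G_u - F G_v)/(2D), Gamma^v_uu = (2E F_u - E E_v - F E_u)/(2D), Gamma^v_uv = (E G_u - F E_v)/(2D), Gamma^v_vv = (E G_v - 2F F_v + F G_u)/(2D); substitute and cancel common factors

Answer: Gamma_uuu = (8*u*v^2 + 24*u*v + 18*u)/(2*u^4 + 8*u^2*v^2 + 24*u^2*v + 12*u^2 + 5), Gamma_uuv = (8*u^2*v + 12*u^2)/(2*u^4 + 8*u^2*v^2 + 24*u^2*v + 12*u^2 + 5), Gamma_uvv = 0, Gamma_vuu = (4*u^2*v + 6*u^2 - 6*v - 9)/(2*u^4 + 8*u^2*v^2 + 24*u^2*v + 12*u^2 + 5), Gamma_vuv = (4*u^3 - 6*u)/(2*u^4 + 8*u^2*v^2 + 24*u^2*v + 12*u^2 + 5), Gamma_vvv = 0


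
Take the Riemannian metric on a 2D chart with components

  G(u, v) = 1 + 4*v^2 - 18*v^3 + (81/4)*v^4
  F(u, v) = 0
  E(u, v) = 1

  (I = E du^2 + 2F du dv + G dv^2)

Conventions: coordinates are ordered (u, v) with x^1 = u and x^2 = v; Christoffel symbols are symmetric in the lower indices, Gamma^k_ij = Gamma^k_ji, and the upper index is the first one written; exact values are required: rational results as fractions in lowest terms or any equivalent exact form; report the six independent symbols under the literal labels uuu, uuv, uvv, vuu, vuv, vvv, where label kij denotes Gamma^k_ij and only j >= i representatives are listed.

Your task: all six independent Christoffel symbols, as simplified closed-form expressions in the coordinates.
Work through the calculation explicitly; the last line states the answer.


E = 1; F = 0; G = 1 + 4*v^2 - 18*v^3 + (81/4)*v^4
Gamma^k_ij = (1/2) g^{kl} (d_i g_jl + d_j g_il - d_l g_ij), with g^inv = (1/(EG-F^2)) [[G, -F], [-F, E]]
first partials: E_u = 0, E_v = 0, F_u = 0, F_v = 0, G_u = 0, G_v = 8*v - 54*v^2 + 81*v^3
D = EG - F^2 = 1 + 4*v^2 - 18*v^3 + (81/4)*v^4
expanded: Gamma^u_uu = (G E_u - 2F F_u + F E_v)/(2D), Gamma^u_uv = (G E_v - F G_u)/(2D), Gamma^u_vv = (2G F_v - G G_u - F G_v)/(2D), Gamma^v_uu = (2E F_u - E E_v - F E_u)/(2D), Gamma^v_uv = (E G_u - F E_v)/(2D), Gamma^v_vv = (E G_v - 2F F_v + F G_u)/(2D); substitute and cancel common factors

Answer: Gamma_uuu = 0, Gamma_uuv = 0, Gamma_uvv = 0, Gamma_vuu = 0, Gamma_vuv = 0, Gamma_vvv = (162*v^3 - 108*v^2 + 16*v)/(81*v^4 - 72*v^3 + 16*v^2 + 4)


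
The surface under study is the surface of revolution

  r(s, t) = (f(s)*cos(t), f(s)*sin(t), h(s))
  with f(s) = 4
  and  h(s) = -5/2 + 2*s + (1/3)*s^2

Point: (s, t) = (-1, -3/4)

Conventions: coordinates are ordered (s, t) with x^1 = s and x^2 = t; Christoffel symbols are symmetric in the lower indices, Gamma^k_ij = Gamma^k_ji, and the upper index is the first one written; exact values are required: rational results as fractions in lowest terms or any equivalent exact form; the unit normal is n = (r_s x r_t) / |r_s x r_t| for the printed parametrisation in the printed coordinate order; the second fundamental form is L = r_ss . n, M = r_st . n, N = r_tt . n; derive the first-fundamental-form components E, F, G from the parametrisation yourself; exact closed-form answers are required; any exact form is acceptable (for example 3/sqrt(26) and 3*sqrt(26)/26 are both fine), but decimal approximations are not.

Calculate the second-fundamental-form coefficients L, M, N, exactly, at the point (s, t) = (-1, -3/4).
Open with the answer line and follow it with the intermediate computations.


Answer: L = 0, M = 0, N = 4

f = 4, f' = 0, f'' = 0, h' = 4/3, h'' = 2/3
E = 16/9, F = 0, G = 16; answer radicand W^2 = 16/9
unnormalised second-form numerators: l = 0, m = 0, n = 16/3; L = l/sqrt(16/9), and similarly M = m/sqrt(W^2), N = n/sqrt(W^2)


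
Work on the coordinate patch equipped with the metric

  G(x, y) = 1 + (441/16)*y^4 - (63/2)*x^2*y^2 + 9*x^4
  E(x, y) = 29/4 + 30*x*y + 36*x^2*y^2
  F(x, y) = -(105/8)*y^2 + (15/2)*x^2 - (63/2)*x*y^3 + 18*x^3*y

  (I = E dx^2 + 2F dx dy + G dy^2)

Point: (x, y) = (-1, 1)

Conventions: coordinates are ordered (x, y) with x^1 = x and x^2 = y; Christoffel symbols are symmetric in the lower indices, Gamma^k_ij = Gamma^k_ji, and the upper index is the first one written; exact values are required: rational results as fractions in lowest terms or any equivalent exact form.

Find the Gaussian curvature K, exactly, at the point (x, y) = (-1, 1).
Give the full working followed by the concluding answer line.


E = 53/4, F = 63/8, G = 97/16, EG - F^2 = 293/16 at the point
E_x = -42, E_y = 42, F_x = 15/2, F_y = 201/4, G_x = 27, G_y = 189/4
E_yy = 72, F_xy = -81/2, G_xx = 45
By Brioschi, K is (det M1 - det M2) divided by (EG - F^2) squared.
M1 = [[-E_yy/2 + F_xy - G_xx/2, E_x/2, F_x - E_y/2], [F_y - G_x/2, E, F], [G_y/2, F, G]] = [[-99, -21, -27/2], [147/4, 53/4, 63/8], [189/8, 63/8, 97/16]]; det M1 = -2889/4
M2 = [[0, E_y/2, G_x/2], [E_y/2, E, F], [G_x/2, F, G]] = [[0, 21, 27/2], [21, 53/4, 63/8], [27/2, 63/8, 97/16]]; det M2 = -2493/4
det M1 - det M2 = -99; K = -99 / (293/16)^2 = -25344/85849

Answer: K = -25344/85849


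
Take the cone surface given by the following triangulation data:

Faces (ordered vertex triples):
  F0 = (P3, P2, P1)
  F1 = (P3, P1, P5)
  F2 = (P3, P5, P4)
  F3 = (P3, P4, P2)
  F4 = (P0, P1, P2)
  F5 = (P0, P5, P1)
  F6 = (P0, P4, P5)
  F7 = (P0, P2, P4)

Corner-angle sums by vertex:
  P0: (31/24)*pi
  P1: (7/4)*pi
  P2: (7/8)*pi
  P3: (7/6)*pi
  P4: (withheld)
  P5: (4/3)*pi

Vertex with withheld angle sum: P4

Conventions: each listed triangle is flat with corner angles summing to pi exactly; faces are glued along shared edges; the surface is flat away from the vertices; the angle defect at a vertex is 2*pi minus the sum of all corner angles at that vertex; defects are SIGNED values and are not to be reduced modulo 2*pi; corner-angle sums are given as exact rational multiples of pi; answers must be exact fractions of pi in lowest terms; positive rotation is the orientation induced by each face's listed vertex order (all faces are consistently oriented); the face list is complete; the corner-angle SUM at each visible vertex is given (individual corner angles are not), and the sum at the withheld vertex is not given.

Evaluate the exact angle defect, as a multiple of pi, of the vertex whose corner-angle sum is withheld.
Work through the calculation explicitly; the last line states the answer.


V = 6, E = 12, F = 8; chi = V - E + F = 2
Gauss-Bonnet: total defect = 2*pi*chi = 4*pi; visible defects sum to (43/12)*pi

Answer: defect(P4) = (5/12)*pi


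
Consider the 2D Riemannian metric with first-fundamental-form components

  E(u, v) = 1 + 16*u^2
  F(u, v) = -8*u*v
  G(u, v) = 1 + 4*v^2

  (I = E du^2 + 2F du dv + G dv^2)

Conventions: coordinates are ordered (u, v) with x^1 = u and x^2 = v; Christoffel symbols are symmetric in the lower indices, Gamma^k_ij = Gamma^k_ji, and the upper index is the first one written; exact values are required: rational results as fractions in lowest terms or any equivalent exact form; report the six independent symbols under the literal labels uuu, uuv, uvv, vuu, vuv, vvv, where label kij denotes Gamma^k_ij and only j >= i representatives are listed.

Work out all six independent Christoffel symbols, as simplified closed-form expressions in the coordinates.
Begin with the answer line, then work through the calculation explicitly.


Answer: Gamma_uuu = 16*u/(16*u^2 + 4*v^2 + 1), Gamma_uuv = 0, Gamma_uvv = -8*u/(16*u^2 + 4*v^2 + 1), Gamma_vuu = -8*v/(16*u^2 + 4*v^2 + 1), Gamma_vuv = 0, Gamma_vvv = 4*v/(16*u^2 + 4*v^2 + 1)

E = 1 + 16*u^2; F = -8*u*v; G = 1 + 4*v^2
Gamma^k_ij = (1/2) g^{kl} (d_i g_jl + d_j g_il - d_l g_ij), with g^inv = (1/(EG-F^2)) [[G, -F], [-F, E]]
first partials: E_u = 32*u, E_v = 0, F_u = -8*v, F_v = -8*u, G_u = 0, G_v = 8*v
D = EG - F^2 = 1 + 4*v^2 + 16*u^2
expanded: Gamma^u_uu = (G E_u - 2F F_u + F E_v)/(2D), Gamma^u_uv = (G E_v - F G_u)/(2D), Gamma^u_vv = (2G F_v - G G_u - F G_v)/(2D), Gamma^v_uu = (2E F_u - E E_v - F E_u)/(2D), Gamma^v_uv = (E G_u - F E_v)/(2D), Gamma^v_vv = (E G_v - 2F F_v + F G_u)/(2D); substitute and cancel common factors


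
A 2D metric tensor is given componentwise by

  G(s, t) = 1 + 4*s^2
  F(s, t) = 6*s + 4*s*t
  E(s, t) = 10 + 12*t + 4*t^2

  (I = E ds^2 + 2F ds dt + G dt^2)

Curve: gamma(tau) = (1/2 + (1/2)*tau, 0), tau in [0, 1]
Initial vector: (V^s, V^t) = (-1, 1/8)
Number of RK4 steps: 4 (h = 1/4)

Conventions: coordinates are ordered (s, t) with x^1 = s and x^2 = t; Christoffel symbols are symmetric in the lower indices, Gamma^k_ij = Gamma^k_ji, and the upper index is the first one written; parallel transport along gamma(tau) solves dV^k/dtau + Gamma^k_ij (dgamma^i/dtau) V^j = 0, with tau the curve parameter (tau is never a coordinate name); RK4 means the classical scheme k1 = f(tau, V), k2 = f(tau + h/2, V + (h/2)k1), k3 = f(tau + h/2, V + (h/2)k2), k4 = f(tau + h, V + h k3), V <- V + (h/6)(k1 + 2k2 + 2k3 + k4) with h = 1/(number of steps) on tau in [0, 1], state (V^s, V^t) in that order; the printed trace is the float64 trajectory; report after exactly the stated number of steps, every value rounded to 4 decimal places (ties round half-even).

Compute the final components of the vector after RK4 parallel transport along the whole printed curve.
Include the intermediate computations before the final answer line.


gamma'(tau) = (1/2, 0); f(tau, V)^k = -Gamma^k_ij(gamma(tau)) gamma'^i(tau) V^j; h = 1/4; intermediate values shown to 6 dp
curve data and Christoffel symbols at the stage parameters:
  tau = 0.000000: gamma = (0.500000, 0.000000), gamma' = (0.500000, 0.000000); Gamma_sss = 0.000000, Gamma_sst = 0.545455, Gamma_stt = 0.000000, Gamma_tss = 0.000000, Gamma_tst = 0.181818, Gamma_ttt = 0.000000
  tau = 0.125000: gamma = (0.562500, 0.000000), gamma' = (0.500000, 0.000000); Gamma_sss = 0.000000, Gamma_sst = 0.532594, Gamma_stt = 0.000000, Gamma_tss = 0.000000, Gamma_tst = 0.199723, Gamma_ttt = 0.000000
  tau = 0.250000: gamma = (0.625000, 0.000000), gamma' = (0.500000, 0.000000); Gamma_sss = 0.000000, Gamma_sst = 0.518919, Gamma_stt = 0.000000, Gamma_tss = 0.000000, Gamma_tst = 0.216216, Gamma_ttt = 0.000000
  tau = 0.375000: gamma = (0.687500, 0.000000), gamma' = (0.500000, 0.000000); Gamma_sss = 0.000000, Gamma_sst = 0.504599, Gamma_stt = 0.000000, Gamma_tss = 0.000000, Gamma_tst = 0.231275, Gamma_ttt = 0.000000
  tau = 0.500000: gamma = (0.750000, 0.000000), gamma' = (0.500000, 0.000000); Gamma_sss = 0.000000, Gamma_sst = 0.489796, Gamma_stt = 0.000000, Gamma_tss = 0.000000, Gamma_tst = 0.244898, Gamma_ttt = 0.000000
  tau = 0.625000: gamma = (0.812500, 0.000000), gamma' = (0.500000, 0.000000); Gamma_sss = 0.000000, Gamma_sst = 0.474660, Gamma_stt = 0.000000, Gamma_tss = 0.000000, Gamma_tst = 0.257108, Gamma_ttt = 0.000000
  tau = 0.750000: gamma = (0.875000, 0.000000), gamma' = (0.500000, 0.000000); Gamma_sss = 0.000000, Gamma_sst = 0.459330, Gamma_stt = 0.000000, Gamma_tss = 0.000000, Gamma_tst = 0.267943, Gamma_ttt = 0.000000
  tau = 0.875000: gamma = (0.937500, 0.000000), gamma' = (0.500000, 0.000000); Gamma_sss = 0.000000, Gamma_sst = 0.443931, Gamma_stt = 0.000000, Gamma_tss = 0.000000, Gamma_tst = 0.277457, Gamma_ttt = 0.000000
  tau = 1.000000: gamma = (1.000000, 0.000000), gamma' = (0.500000, 0.000000); Gamma_sss = 0.000000, Gamma_sst = 0.428571, Gamma_stt = 0.000000, Gamma_tss = 0.000000, Gamma_tst = 0.285714, Gamma_ttt = 0.000000
step 0: V^s = -1.0000, V^t = 0.1250
step 1: k1 = (-0.034091, -0.011364), k2 = (-0.032909, -0.012341), k3 = (-0.032876, -0.012329), k4 = (-0.031633, -0.013180); V <- V + (h/6)(k1 + 2k2 + 2k3 + k4): V^s = -1.0082, V^t = 0.1219
step 2: k1 = (-0.031634, -0.013181), k2 = (-0.030345, -0.013908), k3 = (-0.030322, -0.013898), k4 = (-0.029007, -0.014504); V <- V + (h/6)(k1 + 2k2 + 2k3 + k4): V^s = -1.0158, V^t = 0.1185
step 3: k1 = (-0.029008, -0.014504), k2 = (-0.027682, -0.014994), k3 = (-0.027667, -0.014986), k4 = (-0.026344, -0.015367); V <- V + (h/6)(k1 + 2k2 + 2k3 + k4): V^s = -1.0227, V^t = 0.1147
step 4: k1 = (-0.026344, -0.015368), k2 = (-0.025035, -0.015647), k3 = (-0.025027, -0.015642), k4 = (-0.023742, -0.015828); V <- V + (h/6)(k1 + 2k2 + 2k3 + k4): V^s = -1.0290, V^t = 0.1108

Answer: V^s = -1.0290, V^t = 0.1108


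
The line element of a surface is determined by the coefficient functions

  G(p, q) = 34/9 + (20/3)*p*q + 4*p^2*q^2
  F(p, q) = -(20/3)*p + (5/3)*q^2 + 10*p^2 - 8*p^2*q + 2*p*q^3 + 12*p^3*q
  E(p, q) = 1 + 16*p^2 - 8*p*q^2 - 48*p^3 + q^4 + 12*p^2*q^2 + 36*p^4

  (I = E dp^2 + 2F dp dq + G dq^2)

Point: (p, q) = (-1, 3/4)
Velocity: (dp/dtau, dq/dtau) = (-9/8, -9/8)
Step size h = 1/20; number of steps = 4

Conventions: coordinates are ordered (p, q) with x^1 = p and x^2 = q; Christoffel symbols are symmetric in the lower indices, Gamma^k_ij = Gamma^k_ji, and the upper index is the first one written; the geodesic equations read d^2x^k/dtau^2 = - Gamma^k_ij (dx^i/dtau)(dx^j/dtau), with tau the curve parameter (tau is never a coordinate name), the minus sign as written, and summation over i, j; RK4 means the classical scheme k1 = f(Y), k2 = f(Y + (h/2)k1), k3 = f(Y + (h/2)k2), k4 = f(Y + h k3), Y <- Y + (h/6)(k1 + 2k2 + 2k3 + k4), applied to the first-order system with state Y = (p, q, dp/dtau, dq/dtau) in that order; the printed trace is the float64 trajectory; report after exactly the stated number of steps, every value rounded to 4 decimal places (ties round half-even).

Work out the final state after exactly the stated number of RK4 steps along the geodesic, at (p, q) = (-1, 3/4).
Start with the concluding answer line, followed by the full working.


Answer: p = -1.1954, q = 0.5256, dp/dtau = -0.8534, dq/dtau = -1.1192

f(Y) = (dp/dtau, dq/dtau, -Gamma^p_ij Y'^i Y'^j, -Gamma^q_ij Y'^i Y'^j) with the Gammas evaluated at the stage position; h = 0.050000; intermediate values shown to 6 dp
step 0: p = -1.0000, q = 0.7500, dp/dtau = -1.1250, dq/dtau = -1.1250
step 1:
  k1: at (p, q) = (-1.000000, 0.750000), (dp/dtau, dq/dtau) = (-1.125000, -1.125000); Gamma_ppp = -1.500966, Gamma_ppq = 0.140716, Gamma_pqq = -0.187621, Gamma_qpp = -0.023684, Gamma_qpq = 0.002220, Gamma_qqq = -0.002960; k1 = (-1.125000, -1.125000, 1.780931, 0.028101)
  k2: at (p, q) = (-1.028125, 0.721875), (dp/dtau, dq/dtau) = (-1.080477, -1.124297); Gamma_ppp = -1.475837, Gamma_ppq = 0.130420, Gamma_pqq = -0.185750, Gamma_qpp = -0.024514, Gamma_qpq = 0.002166, Gamma_qqq = -0.003085; k2 = (-1.080477, -1.124297, 1.640870, 0.027255)
  k3: at (p, q) = (-1.027012, 0.721893), (dp/dtau, dq/dtau) = (-1.083978, -1.124319); Gamma_ppp = -1.477025, Gamma_ppq = 0.130635, Gamma_pqq = -0.185850, Gamma_qpp = -0.024786, Gamma_qpq = 0.002192, Gamma_qqq = -0.003119; k3 = (-1.083978, -1.124319, 1.652029, 0.027723)
  k4: at (p, q) = (-1.054199, 0.693784), (dp/dtau, dq/dtau) = (-1.042399, -1.123614); Gamma_ppp = -1.453195, Gamma_ppq = 0.121103, Gamma_pqq = -0.184014, Gamma_qpp = -0.026068, Gamma_qpq = 0.002172, Gamma_qqq = -0.003301; k4 = (-1.042399, -1.123614, 1.527669, 0.027404)
  Y <- Y + (h/6)(k1 + 2k2 + 2k3 + k4): p = -1.0541, q = 0.6938, dp/dtau = -1.0425, dq/dtau = -1.1236
step 2:
  k1: at (p, q) = (-1.054136, 0.693785), (dp/dtau, dq/dtau) = (-1.042547, -1.123621); Gamma_ppp = -1.453260, Gamma_ppq = 0.121114, Gamma_pqq = -0.184020, Gamma_qpp = -0.026083, Gamma_qpq = 0.002174, Gamma_qqq = -0.003303; k1 = (-1.042547, -1.123621, 1.528132, 0.027427)
  k2: at (p, q) = (-1.080200, 0.665694), (dp/dtau, dq/dtau) = (-1.004343, -1.122935); Gamma_ppp = -1.430898, Gamma_ppq = 0.112312, Gamma_pqq = -0.182245, Gamma_qpp = -0.027791, Gamma_qpq = 0.002181, Gamma_qqq = -0.003540; k2 = (-1.004343, -1.122935, 1.419829, 0.027576)
  k3: at (p, q) = (-1.079244, 0.665711), (dp/dtau, dq/dtau) = (-1.007051, -1.122932); Gamma_ppp = -1.431864, Gamma_ppq = 0.112467, Gamma_pqq = -0.182330, Gamma_qpp = -0.027999, Gamma_qpq = 0.002199, Gamma_qqq = -0.003565; k3 = (-1.007051, -1.122932, 1.427675, 0.027917)
  k4: at (p, q) = (-1.104488, 0.637638), (dp/dtau, dq/dtau) = (-0.971163, -1.122225); Gamma_ppp = -1.410581, Gamma_ppq = 0.104260, Gamma_pqq = -0.180594, Gamma_qpp = -0.029984, Gamma_qpq = 0.002216, Gamma_qqq = -0.003839; k4 = (-0.971163, -1.122225, 1.330581, 0.028284)
  Y <- Y + (h/6)(k1 + 2k2 + 2k3 + k4): p = -1.1044, q = 0.6376, dp/dtau = -0.9713, dq/dtau = -1.1222
step 3:
  k1: at (p, q) = (-1.104440, 0.637638), (dp/dtau, dq/dtau) = (-0.971266, -1.122232); Gamma_ppp = -1.410629, Gamma_ppq = 0.104267, Gamma_pqq = -0.180598, Gamma_qpp = -0.029994, Gamma_qpq = 0.002217, Gamma_qqq = -0.003840; k1 = (-0.971266, -1.122232, 1.330875, 0.028299)
  k2: at (p, q) = (-1.128722, 0.609582), (dp/dtau, dq/dtau) = (-0.937994, -1.121525); Gamma_ppp = -1.390547, Gamma_ppq = 0.096628, Gamma_pqq = -0.178919, Gamma_qpp = -0.032245, Gamma_qpq = 0.002241, Gamma_qqq = -0.004149; k2 = (-0.937994, -1.121525, 1.245194, 0.028875)
  k3: at (p, q) = (-1.127890, 0.609600), (dp/dtau, dq/dtau) = (-0.940136, -1.121510); Gamma_ppp = -1.391346, Gamma_ppq = 0.096741, Gamma_pqq = -0.178992, Gamma_qpp = -0.032410, Gamma_qpq = 0.002253, Gamma_qqq = -0.004169; k3 = (-0.940136, -1.121510, 1.250879, 0.029138)
  k4: at (p, q) = (-1.151447, 0.581563), (dp/dtau, dq/dtau) = (-0.908722, -1.120775); Gamma_ppp = -1.372169, Gamma_ppq = 0.089576, Gamma_pqq = -0.177353, Gamma_qpp = -0.034827, Gamma_qpq = 0.002274, Gamma_qqq = -0.004501; k4 = (-0.908722, -1.120775, 1.173421, 0.029783)
  Y <- Y + (h/6)(k1 + 2k2 + 2k3 + k4): p = -1.1514, q = 0.5816, dp/dtau = -0.9088, dq/dtau = -1.1208
step 4:
  k1: at (p, q) = (-1.151409, 0.581562), (dp/dtau, dq/dtau) = (-0.908795, -1.120781); Gamma_ppp = -1.372205, Gamma_ppq = 0.089580, Gamma_pqq = -0.177356, Gamma_qpp = -0.034835, Gamma_qpq = 0.002274, Gamma_qqq = -0.004502; k1 = (-0.908795, -1.120781, 1.173616, 0.029793)
  k2: at (p, q) = (-1.174129, 0.553543), (dp/dtau, dq/dtau) = (-0.879455, -1.120036); Gamma_ppp = -1.354022, Gamma_ppq = 0.082867, Gamma_pqq = -0.175770, Gamma_qpp = -0.037415, Gamma_qpq = 0.002290, Gamma_qqq = -0.004857; k2 = (-0.879455, -1.120036, 1.104505, 0.030520)
  k3: at (p, q) = (-1.173395, 0.553562), (dp/dtau, dq/dtau) = (-0.881183, -1.120018); Gamma_ppp = -1.354693, Gamma_ppq = 0.082951, Gamma_pqq = -0.175832, Gamma_qpp = -0.037550, Gamma_qpq = 0.002299, Gamma_qqq = -0.004874; k3 = (-0.881183, -1.120018, 1.108732, 0.030732)
  k4: at (p, q) = (-1.195468, 0.525562), (dp/dtau, dq/dtau) = (-0.853359, -1.119245); Gamma_ppp = -1.337277, Gamma_ppq = 0.076620, Gamma_pqq = -0.174284, Gamma_qpp = -0.040226, Gamma_qpq = 0.002305, Gamma_qqq = -0.005243; k4 = (-0.853359, -1.119245, 1.045798, 0.031458)
  Y <- Y + (h/6)(k1 + 2k2 + 2k3 + k4): p = -1.1954, q = 0.5256, dp/dtau = -0.8534, dq/dtau = -1.1192


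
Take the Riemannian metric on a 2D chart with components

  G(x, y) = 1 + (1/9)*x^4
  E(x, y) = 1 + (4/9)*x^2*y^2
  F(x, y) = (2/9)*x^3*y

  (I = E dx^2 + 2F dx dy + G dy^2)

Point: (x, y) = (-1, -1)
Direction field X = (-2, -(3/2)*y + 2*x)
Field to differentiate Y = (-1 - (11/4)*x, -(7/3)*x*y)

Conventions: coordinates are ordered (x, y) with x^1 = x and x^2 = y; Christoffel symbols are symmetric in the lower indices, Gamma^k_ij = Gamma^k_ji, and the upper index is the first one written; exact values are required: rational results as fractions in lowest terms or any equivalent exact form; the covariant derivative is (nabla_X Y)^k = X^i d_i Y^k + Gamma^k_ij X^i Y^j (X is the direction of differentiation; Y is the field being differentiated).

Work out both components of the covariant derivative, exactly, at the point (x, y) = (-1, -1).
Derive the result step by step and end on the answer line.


E = 13/9, F = 2/9, G = 10/9 at the point
E_x = -8/9, E_y = -8/9, F_x = -2/3, F_y = -2/9, G_x = -4/9, G_y = 0
EG - F^2 = 14/9;  g^inv = (9/14) * [[10/9, -2/9], [-2/9, 13/9]]
first-kind symbols [ij,l] = (1/2)(d_i g_jl + d_j g_il - d_l g_ij): [xx,x] = E_x/2 = -4/9, [xx,y] = F_x - E_y/2 = -2/9, [xy,x] = E_y/2 = -4/9, [xy,y] = G_x/2 = -2/9, [yy,x] = F_y - G_x/2 = 0, [yy,y] = G_y/2 = 0
Gamma^x_ij = (G*[ij,x] - F*[ij,y])/(EG - F^2), Gamma^y_ij = (E*[ij,y] - F*[ij,x])/(EG - F^2)
Gamma_xxx = -2/7, Gamma_xxy = -2/7, Gamma_xyy = 0, Gamma_yxx = -1/7, Gamma_yxy = -1/7, Gamma_yyy = 0
X = (-2, -1/2), Y = (7/4, -7/3) at the point

Answer: (nabla_X Y)^x = 65/12, (nabla_X Y)^y = -47/8


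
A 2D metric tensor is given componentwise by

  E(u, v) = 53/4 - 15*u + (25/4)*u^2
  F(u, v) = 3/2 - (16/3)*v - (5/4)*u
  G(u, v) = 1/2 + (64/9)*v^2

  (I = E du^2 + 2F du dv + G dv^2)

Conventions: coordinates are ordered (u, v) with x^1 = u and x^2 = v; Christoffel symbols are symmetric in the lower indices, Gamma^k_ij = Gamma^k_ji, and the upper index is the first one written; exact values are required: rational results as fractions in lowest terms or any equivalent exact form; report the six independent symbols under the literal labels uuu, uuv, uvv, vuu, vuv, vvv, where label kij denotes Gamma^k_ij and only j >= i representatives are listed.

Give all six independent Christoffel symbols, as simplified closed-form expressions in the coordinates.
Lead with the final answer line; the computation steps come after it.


Answer: Gamma_uuu = (6400*u*v^2 + 225*u - 7680*v^2 - 960*v - 270)/(6400*u^2*v^2 + 225*u^2 - 15360*u*v^2 - 1920*u*v - 540*u + 9472*v^2 + 2304*v + 630), Gamma_uuv = 0, Gamma_uvv = (1280*u*v - 1536*v - 384)/(6400*u^2*v^2 + 225*u^2 - 15360*u*v^2 - 1920*u*v - 540*u + 9472*v^2 + 2304*v + 630), Gamma_vuu = (4800*u*v - 5760*v - 765)/(6400*u^2*v^2 + 225*u^2 - 15360*u*v^2 - 1920*u*v - 540*u + 9472*v^2 + 2304*v + 630), Gamma_vuv = 0, Gamma_vvv = (6400*u^2*v - 15360*u*v - 960*u + 9472*v + 1152)/(6400*u^2*v^2 + 225*u^2 - 15360*u*v^2 - 1920*u*v - 540*u + 9472*v^2 + 2304*v + 630)

E = 53/4 - 15*u + (25/4)*u^2; F = 3/2 - (16/3)*v - (5/4)*u; G = 1/2 + (64/9)*v^2
Gamma^k_ij = (1/2) g^{kl} (d_i g_jl + d_j g_il - d_l g_ij), with g^inv = (1/(EG-F^2)) [[G, -F], [-F, E]]
first partials: E_u = -15 + (25/2)*u, E_v = 0, F_u = -5/4, F_v = -16/3, G_u = 0, G_v = (128/9)*v
D = EG - F^2 = 35/8 + 16*v - (15/4)*u + (592/9)*v^2 - (40/3)*u*v + (25/16)*u^2 - (320/3)*u*v^2 + (400/9)*u^2*v^2
expanded: Gamma^u_uu = (G E_u - 2F F_u + F E_v)/(2D), Gamma^u_uv = (G E_v - F G_u)/(2D), Gamma^u_vv = (2G F_v - G G_u - F G_v)/(2D), Gamma^v_uu = (2E F_u - E E_v - F E_u)/(2D), Gamma^v_uv = (E G_u - F E_v)/(2D), Gamma^v_vv = (E G_v - 2F F_v + F G_u)/(2D); substitute and cancel common factors


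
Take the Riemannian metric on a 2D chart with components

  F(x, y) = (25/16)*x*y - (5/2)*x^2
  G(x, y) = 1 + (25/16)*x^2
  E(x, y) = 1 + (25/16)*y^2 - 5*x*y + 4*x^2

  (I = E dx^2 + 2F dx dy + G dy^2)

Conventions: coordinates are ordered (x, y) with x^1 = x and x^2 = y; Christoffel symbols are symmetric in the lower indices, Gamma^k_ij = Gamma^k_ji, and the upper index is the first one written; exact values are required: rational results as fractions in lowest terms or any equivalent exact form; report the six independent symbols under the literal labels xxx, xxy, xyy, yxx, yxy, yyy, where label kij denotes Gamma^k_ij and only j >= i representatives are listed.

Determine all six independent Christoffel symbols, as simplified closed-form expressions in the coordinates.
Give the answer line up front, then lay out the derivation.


Answer: Gamma_xxx = (64*x - 40*y)/(89*x^2 - 80*x*y + 25*y^2 + 16), Gamma_xxy = (-40*x + 25*y)/(89*x^2 - 80*x*y + 25*y^2 + 16), Gamma_xyy = 0, Gamma_yxx = -40*x/(89*x^2 - 80*x*y + 25*y^2 + 16), Gamma_yxy = 25*x/(89*x^2 - 80*x*y + 25*y^2 + 16), Gamma_yyy = 0

E = 1 + (25/16)*y^2 - 5*x*y + 4*x^2; F = (25/16)*x*y - (5/2)*x^2; G = 1 + (25/16)*x^2
Gamma^k_ij = (1/2) g^{kl} (d_i g_jl + d_j g_il - d_l g_ij), with g^inv = (1/(EG-F^2)) [[G, -F], [-F, E]]
first partials: E_x = -5*y + 8*x, E_y = (25/8)*y - 5*x, F_x = (25/16)*y - 5*x, F_y = (25/16)*x, G_x = (25/8)*x, G_y = 0
D = EG - F^2 = 1 + (25/16)*y^2 - 5*x*y + (89/16)*x^2
expanded: Gamma^x_xx = (G E_x - 2F F_x + F E_y)/(2D), Gamma^x_xy = (G E_y - F G_x)/(2D), Gamma^x_yy = (2G F_y - G G_x - F G_y)/(2D), Gamma^y_xx = (2E F_x - E E_y - F E_x)/(2D), Gamma^y_xy = (E G_x - F E_y)/(2D), Gamma^y_yy = (E G_y - 2F F_y + F G_x)/(2D); substitute and cancel common factors


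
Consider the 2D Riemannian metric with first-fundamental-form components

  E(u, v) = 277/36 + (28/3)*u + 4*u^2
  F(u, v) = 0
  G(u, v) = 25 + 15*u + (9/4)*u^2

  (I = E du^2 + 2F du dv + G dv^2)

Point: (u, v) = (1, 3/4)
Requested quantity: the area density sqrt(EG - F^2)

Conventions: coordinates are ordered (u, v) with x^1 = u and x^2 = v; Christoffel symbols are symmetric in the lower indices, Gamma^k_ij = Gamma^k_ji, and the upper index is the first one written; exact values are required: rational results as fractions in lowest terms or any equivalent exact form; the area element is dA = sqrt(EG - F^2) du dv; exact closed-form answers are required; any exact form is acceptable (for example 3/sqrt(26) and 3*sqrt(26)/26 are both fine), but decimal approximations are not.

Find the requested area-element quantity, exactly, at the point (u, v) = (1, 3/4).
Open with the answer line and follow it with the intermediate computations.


Answer: sqrt(EG - F^2) = 13*sqrt(757)/12

E = 757/36, F = 0, G = 169/4; EG - F^2 = 127933/144
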